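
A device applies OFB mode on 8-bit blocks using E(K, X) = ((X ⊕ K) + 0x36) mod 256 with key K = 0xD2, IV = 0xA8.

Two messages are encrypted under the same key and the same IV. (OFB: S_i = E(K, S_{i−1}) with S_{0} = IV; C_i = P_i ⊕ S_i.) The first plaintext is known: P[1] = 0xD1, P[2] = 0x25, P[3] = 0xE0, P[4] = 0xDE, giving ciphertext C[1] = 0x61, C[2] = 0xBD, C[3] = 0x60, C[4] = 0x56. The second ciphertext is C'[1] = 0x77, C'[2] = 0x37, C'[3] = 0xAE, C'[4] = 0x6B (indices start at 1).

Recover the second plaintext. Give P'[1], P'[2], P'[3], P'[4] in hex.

In OFB with a reused IV, both messages share the same keystream S_i, so C_i ⊕ C'_i = P_i ⊕ P'_i and thus P'_i = P_i ⊕ C_i ⊕ C'_i.
P'[1]: 0xD1 ⊕ 0x61 ⊕ 0x77 = 0xC7.
P'[2]: 0x25 ⊕ 0xBD ⊕ 0x37 = 0xAF.
P'[3]: 0xE0 ⊕ 0x60 ⊕ 0xAE = 0x2E.
P'[4]: 0xDE ⊕ 0x56 ⊕ 0x6B = 0xE3.

P'[1] = 0xC7, P'[2] = 0xAF, P'[3] = 0x2E, P'[4] = 0xE3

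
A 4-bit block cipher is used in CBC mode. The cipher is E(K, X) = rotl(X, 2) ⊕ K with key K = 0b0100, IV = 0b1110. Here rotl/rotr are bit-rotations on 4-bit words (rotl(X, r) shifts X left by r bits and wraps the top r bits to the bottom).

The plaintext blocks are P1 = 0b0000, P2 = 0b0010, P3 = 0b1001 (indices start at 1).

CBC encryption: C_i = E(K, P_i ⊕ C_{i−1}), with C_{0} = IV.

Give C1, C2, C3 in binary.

C1 = 0b1111, C2 = 0b0011, C3 = 0b1110

C1: P1 ⊕ 0b1110 = 0b1110; E(K, 0b1110) = 0b1111.
C2: P2 ⊕ 0b1111 = 0b1101; E(K, 0b1101) = 0b0011.
C3: P3 ⊕ 0b0011 = 0b1010; E(K, 0b1010) = 0b1110.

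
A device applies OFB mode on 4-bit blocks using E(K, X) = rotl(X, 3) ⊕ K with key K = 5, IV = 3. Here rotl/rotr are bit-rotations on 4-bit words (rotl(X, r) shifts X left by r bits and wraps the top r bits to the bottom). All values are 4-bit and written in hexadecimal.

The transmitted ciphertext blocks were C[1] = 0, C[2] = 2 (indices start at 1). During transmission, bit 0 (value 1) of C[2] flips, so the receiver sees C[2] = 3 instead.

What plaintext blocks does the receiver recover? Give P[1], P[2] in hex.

P[1] = C, P[2] = 0

OFB decryption: S_i = E(K, S_{i−1}) with S_{0} = IV; P_i = C_i ⊕ S_i.
Only C[2] changed, to 3. In OFB, a change in C_i flips the same bit in P_i only; the keystream is unaffected. Decrypting the received ciphertext:
P[1]: S = E(K, 3) = C; 0 ⊕ C = C.
P[2]: S = E(K, C) = 3; 3 ⊕ 3 = 0.
Blocks that differ from the original plaintext: P[2].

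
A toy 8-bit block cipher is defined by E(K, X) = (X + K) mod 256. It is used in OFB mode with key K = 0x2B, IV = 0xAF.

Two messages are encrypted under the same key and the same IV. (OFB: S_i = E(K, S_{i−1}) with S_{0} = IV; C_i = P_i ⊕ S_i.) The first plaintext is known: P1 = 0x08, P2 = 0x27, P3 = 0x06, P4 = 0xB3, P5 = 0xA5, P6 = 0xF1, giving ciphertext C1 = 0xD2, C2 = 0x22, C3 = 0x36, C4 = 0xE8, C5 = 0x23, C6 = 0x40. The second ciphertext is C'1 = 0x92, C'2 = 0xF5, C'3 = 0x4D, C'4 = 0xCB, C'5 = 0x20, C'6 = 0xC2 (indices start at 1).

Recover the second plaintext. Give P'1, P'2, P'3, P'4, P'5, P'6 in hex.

P'1 = 0x48, P'2 = 0xF0, P'3 = 0x7D, P'4 = 0x90, P'5 = 0xA6, P'6 = 0x73

In OFB with a reused IV, both messages share the same keystream S_i, so C_i ⊕ C'_i = P_i ⊕ P'_i and thus P'_i = P_i ⊕ C_i ⊕ C'_i.
P'1: 0x08 ⊕ 0xD2 ⊕ 0x92 = 0x48.
P'2: 0x27 ⊕ 0x22 ⊕ 0xF5 = 0xF0.
P'3: 0x06 ⊕ 0x36 ⊕ 0x4D = 0x7D.
P'4: 0xB3 ⊕ 0xE8 ⊕ 0xCB = 0x90.
P'5: 0xA5 ⊕ 0x23 ⊕ 0x20 = 0xA6.
P'6: 0xF1 ⊕ 0x40 ⊕ 0xC2 = 0x73.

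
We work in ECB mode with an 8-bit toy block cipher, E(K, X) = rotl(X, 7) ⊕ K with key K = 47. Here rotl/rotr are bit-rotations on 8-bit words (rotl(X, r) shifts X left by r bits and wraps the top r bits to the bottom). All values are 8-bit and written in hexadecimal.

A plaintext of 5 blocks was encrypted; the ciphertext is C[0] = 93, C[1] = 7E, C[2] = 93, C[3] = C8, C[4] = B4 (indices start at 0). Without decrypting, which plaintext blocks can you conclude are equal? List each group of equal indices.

P[0] = P[2]

ECB encrypts each block independently with the same key, so equal ciphertext blocks imply equal plaintext blocks.
C[0] = C[2] = 93, so P[0] = P[2].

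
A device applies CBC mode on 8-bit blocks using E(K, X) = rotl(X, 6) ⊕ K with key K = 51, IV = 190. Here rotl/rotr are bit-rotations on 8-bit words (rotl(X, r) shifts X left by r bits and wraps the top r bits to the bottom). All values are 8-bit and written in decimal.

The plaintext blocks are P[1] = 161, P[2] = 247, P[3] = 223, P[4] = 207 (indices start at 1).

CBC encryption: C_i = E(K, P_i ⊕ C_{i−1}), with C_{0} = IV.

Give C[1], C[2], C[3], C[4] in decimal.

C[1]: P[1] ⊕ 190 = 31; E(K, 31) = 244.
C[2]: P[2] ⊕ 244 = 3; E(K, 3) = 243.
C[3]: P[3] ⊕ 243 = 44; E(K, 44) = 56.
C[4]: P[4] ⊕ 56 = 247; E(K, 247) = 206.

C[1] = 244, C[2] = 243, C[3] = 56, C[4] = 206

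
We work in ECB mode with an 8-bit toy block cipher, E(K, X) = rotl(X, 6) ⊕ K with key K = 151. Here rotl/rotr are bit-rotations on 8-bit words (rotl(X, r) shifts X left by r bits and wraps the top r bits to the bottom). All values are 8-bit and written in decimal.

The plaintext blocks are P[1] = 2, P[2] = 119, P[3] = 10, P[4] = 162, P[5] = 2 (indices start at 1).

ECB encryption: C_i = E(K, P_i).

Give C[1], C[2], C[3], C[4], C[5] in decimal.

C[1] = 23, C[2] = 74, C[3] = 21, C[4] = 63, C[5] = 23

C[1]: E(K, 2) = 23.
C[2]: E(K, 119) = 74.
C[3]: E(K, 10) = 21.
C[4]: E(K, 162) = 63.
C[5]: E(K, 2) = 23.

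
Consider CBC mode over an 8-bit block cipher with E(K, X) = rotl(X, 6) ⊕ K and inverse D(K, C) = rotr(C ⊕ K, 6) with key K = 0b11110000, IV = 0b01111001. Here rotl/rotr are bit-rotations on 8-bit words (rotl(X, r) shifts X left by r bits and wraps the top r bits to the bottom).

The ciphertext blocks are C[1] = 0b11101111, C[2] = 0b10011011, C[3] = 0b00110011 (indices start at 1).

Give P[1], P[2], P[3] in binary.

P[1] = 0b00000101, P[2] = 0b01000010, P[3] = 0b10010100

CBC decryption: P_i = D(K, C_i) ⊕ C_{i−1}, with C_{0} = IV.
P[1]: D(K, 0b11101111) = 0b01111100; 0b01111100 ⊕ 0b01111001 = 0b00000101.
P[2]: D(K, 0b10011011) = 0b10101101; 0b10101101 ⊕ 0b11101111 = 0b01000010.
P[3]: D(K, 0b00110011) = 0b00001111; 0b00001111 ⊕ 0b10011011 = 0b10010100.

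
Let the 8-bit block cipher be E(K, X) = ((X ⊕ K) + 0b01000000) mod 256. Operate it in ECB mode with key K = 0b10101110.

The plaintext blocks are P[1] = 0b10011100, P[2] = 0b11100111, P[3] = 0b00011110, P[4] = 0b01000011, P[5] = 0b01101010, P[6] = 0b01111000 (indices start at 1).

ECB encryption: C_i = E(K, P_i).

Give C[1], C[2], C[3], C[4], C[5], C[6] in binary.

C[1]: E(K, 0b10011100) = 0b01110010.
C[2]: E(K, 0b11100111) = 0b10001001.
C[3]: E(K, 0b00011110) = 0b11110000.
C[4]: E(K, 0b01000011) = 0b00101101.
C[5]: E(K, 0b01101010) = 0b00000100.
C[6]: E(K, 0b01111000) = 0b00010110.

C[1] = 0b01110010, C[2] = 0b10001001, C[3] = 0b11110000, C[4] = 0b00101101, C[5] = 0b00000100, C[6] = 0b00010110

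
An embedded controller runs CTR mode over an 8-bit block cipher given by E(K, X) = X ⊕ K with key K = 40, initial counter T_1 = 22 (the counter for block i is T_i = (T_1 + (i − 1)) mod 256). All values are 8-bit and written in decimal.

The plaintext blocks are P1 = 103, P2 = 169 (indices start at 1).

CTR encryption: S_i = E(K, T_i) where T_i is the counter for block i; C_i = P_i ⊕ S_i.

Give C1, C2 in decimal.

C1 = 89, C2 = 150

C1: T = 22, S = E(K, T) = 62; 103 ⊕ 62 = 89.
C2: T = 23, S = E(K, T) = 63; 169 ⊕ 63 = 150.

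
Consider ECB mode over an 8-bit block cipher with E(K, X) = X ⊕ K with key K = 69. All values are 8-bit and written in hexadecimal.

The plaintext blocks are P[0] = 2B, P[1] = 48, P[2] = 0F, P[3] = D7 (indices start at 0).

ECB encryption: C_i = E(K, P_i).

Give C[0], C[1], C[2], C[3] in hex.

C[0]: E(K, 2B) = 42.
C[1]: E(K, 48) = 21.
C[2]: E(K, 0F) = 66.
C[3]: E(K, D7) = BE.

C[0] = 42, C[1] = 21, C[2] = 66, C[3] = BE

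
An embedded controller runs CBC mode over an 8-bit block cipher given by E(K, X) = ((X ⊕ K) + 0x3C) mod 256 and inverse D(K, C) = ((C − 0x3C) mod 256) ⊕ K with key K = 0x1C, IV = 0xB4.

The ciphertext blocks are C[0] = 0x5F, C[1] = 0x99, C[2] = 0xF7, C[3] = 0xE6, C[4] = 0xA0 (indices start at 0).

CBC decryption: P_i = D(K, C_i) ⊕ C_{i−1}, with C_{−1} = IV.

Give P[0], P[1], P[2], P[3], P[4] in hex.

P[0]: D(K, 0x5F) = 0x3F; 0x3F ⊕ 0xB4 = 0x8B.
P[1]: D(K, 0x99) = 0x41; 0x41 ⊕ 0x5F = 0x1E.
P[2]: D(K, 0xF7) = 0xA7; 0xA7 ⊕ 0x99 = 0x3E.
P[3]: D(K, 0xE6) = 0xB6; 0xB6 ⊕ 0xF7 = 0x41.
P[4]: D(K, 0xA0) = 0x78; 0x78 ⊕ 0xE6 = 0x9E.

P[0] = 0x8B, P[1] = 0x1E, P[2] = 0x3E, P[3] = 0x41, P[4] = 0x9E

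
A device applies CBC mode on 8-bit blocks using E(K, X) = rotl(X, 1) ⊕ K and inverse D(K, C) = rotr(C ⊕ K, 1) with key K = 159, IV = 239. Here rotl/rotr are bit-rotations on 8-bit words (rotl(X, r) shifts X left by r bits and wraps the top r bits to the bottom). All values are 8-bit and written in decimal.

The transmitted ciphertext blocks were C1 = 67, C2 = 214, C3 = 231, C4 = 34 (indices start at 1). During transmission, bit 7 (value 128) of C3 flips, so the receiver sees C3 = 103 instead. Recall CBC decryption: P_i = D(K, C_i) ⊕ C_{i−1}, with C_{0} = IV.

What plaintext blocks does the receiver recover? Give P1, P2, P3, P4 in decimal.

Only C3 changed, to 103. In CBC, a change in C_i garbles P_i and flips the same bit in P_{i+1}. Decrypting the received ciphertext:
P1: D(K, 67) = 110; 110 ⊕ 239 = 129.
P2: D(K, 214) = 164; 164 ⊕ 67 = 231.
P3: D(K, 103) = 124; 124 ⊕ 214 = 170.
P4: D(K, 34) = 222; 222 ⊕ 103 = 185.
Blocks that differ from the original plaintext: P3, P4.

P1 = 129, P2 = 231, P3 = 170, P4 = 185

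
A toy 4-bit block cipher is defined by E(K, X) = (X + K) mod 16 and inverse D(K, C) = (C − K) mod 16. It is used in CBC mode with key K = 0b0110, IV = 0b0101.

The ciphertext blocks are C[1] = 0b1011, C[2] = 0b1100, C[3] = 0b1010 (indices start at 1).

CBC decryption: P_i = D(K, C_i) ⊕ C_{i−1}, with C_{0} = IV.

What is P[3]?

P[3] = 0b1000

P[3]: D(K, 0b1010) = 0b0100; 0b0100 ⊕ 0b1100 = 0b1000.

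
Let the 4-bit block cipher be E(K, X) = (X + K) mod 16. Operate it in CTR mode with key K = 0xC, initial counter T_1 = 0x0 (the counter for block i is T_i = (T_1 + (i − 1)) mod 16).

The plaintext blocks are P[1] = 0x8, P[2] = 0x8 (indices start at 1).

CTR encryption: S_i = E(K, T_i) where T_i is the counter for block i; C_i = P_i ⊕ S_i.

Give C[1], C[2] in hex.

C[1]: T = 0x0, S = E(K, T) = 0xC; 0x8 ⊕ 0xC = 0x4.
C[2]: T = 0x1, S = E(K, T) = 0xD; 0x8 ⊕ 0xD = 0x5.

C[1] = 0x4, C[2] = 0x5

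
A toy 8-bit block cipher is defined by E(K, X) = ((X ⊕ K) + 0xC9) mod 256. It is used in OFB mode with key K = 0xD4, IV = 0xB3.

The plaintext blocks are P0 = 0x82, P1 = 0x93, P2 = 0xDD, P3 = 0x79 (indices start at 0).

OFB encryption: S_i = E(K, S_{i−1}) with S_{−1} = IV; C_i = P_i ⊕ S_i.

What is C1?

C1 = 0x3E

C0: S = E(K, 0xB3) = 0x30; 0x82 ⊕ 0x30 = 0xB2.
C1: S = E(K, 0x30) = 0xAD; 0x93 ⊕ 0xAD = 0x3E.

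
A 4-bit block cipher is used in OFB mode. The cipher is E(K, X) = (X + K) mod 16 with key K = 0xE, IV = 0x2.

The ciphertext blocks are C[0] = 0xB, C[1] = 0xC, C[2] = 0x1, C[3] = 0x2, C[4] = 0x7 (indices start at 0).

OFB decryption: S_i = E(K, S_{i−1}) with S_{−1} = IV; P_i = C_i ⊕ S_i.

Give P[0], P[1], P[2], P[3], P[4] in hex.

P[0]: S = E(K, 0x2) = 0x0; 0xB ⊕ 0x0 = 0xB.
P[1]: S = E(K, 0x0) = 0xE; 0xC ⊕ 0xE = 0x2.
P[2]: S = E(K, 0xE) = 0xC; 0x1 ⊕ 0xC = 0xD.
P[3]: S = E(K, 0xC) = 0xA; 0x2 ⊕ 0xA = 0x8.
P[4]: S = E(K, 0xA) = 0x8; 0x7 ⊕ 0x8 = 0xF.

P[0] = 0xB, P[1] = 0x2, P[2] = 0xD, P[3] = 0x8, P[4] = 0xF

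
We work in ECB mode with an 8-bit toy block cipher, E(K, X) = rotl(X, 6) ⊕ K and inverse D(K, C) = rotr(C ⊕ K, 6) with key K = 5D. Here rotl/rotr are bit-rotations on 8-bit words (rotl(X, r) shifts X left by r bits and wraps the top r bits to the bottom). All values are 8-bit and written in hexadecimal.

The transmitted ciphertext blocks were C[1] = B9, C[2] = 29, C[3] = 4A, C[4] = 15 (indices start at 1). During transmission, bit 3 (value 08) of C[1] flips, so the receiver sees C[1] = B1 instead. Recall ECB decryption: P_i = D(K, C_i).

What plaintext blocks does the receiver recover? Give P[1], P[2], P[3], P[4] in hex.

P[1] = B3, P[2] = D1, P[3] = 5C, P[4] = 21

Only C[1] changed, to B1. In ECB, a change in C_i affects only P_i. Decrypting the received ciphertext:
P[1]: D(K, B1) = B3.
P[2]: D(K, 29) = D1.
P[3]: D(K, 4A) = 5C.
P[4]: D(K, 15) = 21.
Blocks that differ from the original plaintext: P[1].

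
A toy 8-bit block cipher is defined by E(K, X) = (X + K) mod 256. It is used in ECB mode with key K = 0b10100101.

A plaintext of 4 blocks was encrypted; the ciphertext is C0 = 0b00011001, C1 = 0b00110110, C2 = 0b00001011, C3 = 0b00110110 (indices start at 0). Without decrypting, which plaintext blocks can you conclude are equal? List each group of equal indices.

ECB encrypts each block independently with the same key, so equal ciphertext blocks imply equal plaintext blocks.
C1 = C3 = 0b00110110, so P1 = P3.

P1 = P3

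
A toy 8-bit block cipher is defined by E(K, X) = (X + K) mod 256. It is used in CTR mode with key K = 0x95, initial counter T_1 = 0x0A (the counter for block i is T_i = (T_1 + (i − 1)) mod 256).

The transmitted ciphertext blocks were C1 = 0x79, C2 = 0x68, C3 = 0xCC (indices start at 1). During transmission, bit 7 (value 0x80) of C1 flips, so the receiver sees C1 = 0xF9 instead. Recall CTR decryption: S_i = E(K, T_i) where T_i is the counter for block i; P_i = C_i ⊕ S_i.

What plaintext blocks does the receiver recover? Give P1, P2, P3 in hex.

Only C1 changed, to 0xF9. In CTR, a change in C_i flips the same bit in P_i only; the keystream is unaffected. Decrypting the received ciphertext:
P1: T = 0x0A, S = E(K, T) = 0x9F; 0xF9 ⊕ 0x9F = 0x66.
P2: T = 0x0B, S = E(K, T) = 0xA0; 0x68 ⊕ 0xA0 = 0xC8.
P3: T = 0x0C, S = E(K, T) = 0xA1; 0xCC ⊕ 0xA1 = 0x6D.
Blocks that differ from the original plaintext: P1.

P1 = 0x66, P2 = 0xC8, P3 = 0x6D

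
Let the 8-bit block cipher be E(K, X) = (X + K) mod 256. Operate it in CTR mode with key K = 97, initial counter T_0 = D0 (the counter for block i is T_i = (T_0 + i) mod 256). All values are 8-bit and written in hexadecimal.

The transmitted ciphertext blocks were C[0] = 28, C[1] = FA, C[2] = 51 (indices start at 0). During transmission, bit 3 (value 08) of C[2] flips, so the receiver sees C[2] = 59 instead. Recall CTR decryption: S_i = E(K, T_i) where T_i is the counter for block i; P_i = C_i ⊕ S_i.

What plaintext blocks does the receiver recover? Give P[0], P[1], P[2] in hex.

P[0] = 4F, P[1] = 92, P[2] = 30

Only C[2] changed, to 59. In CTR, a change in C_i flips the same bit in P_i only; the keystream is unaffected. Decrypting the received ciphertext:
P[0]: T = D0, S = E(K, T) = 67; 28 ⊕ 67 = 4F.
P[1]: T = D1, S = E(K, T) = 68; FA ⊕ 68 = 92.
P[2]: T = D2, S = E(K, T) = 69; 59 ⊕ 69 = 30.
Blocks that differ from the original plaintext: P[2].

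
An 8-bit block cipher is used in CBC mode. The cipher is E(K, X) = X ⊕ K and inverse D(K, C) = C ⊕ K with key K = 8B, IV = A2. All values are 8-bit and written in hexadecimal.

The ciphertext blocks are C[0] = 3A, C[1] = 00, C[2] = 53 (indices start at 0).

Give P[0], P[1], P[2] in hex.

P[0] = 13, P[1] = B1, P[2] = D8

CBC decryption: P_i = D(K, C_i) ⊕ C_{i−1}, with C_{−1} = IV.
P[0]: D(K, 3A) = B1; B1 ⊕ A2 = 13.
P[1]: D(K, 00) = 8B; 8B ⊕ 3A = B1.
P[2]: D(K, 53) = D8; D8 ⊕ 00 = D8.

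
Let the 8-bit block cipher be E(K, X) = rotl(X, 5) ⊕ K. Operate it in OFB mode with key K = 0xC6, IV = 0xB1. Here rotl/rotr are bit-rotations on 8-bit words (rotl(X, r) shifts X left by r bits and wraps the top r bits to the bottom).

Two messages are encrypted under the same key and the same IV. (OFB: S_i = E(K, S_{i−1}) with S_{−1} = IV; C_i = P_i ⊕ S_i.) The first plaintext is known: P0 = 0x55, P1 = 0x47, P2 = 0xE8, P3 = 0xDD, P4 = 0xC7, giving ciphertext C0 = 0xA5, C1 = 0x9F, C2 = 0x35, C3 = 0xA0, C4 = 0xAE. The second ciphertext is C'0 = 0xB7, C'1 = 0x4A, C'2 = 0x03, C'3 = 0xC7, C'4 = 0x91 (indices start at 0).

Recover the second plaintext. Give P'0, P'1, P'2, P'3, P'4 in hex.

P'0 = 0x47, P'1 = 0x92, P'2 = 0xDE, P'3 = 0xBA, P'4 = 0xF8

In OFB with a reused IV, both messages share the same keystream S_i, so C_i ⊕ C'_i = P_i ⊕ P'_i and thus P'_i = P_i ⊕ C_i ⊕ C'_i.
P'0: 0x55 ⊕ 0xA5 ⊕ 0xB7 = 0x47.
P'1: 0x47 ⊕ 0x9F ⊕ 0x4A = 0x92.
P'2: 0xE8 ⊕ 0x35 ⊕ 0x03 = 0xDE.
P'3: 0xDD ⊕ 0xA0 ⊕ 0xC7 = 0xBA.
P'4: 0xC7 ⊕ 0xAE ⊕ 0x91 = 0xF8.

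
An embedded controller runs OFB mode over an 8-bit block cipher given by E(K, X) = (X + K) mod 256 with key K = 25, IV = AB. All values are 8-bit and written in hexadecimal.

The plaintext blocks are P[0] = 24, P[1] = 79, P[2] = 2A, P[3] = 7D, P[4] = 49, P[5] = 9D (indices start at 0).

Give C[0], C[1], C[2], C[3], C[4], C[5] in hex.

OFB encryption: S_i = E(K, S_{i−1}) with S_{−1} = IV; C_i = P_i ⊕ S_i.
C[0]: S = E(K, AB) = D0; 24 ⊕ D0 = F4.
C[1]: S = E(K, D0) = F5; 79 ⊕ F5 = 8C.
C[2]: S = E(K, F5) = 1A; 2A ⊕ 1A = 30.
C[3]: S = E(K, 1A) = 3F; 7D ⊕ 3F = 42.
C[4]: S = E(K, 3F) = 64; 49 ⊕ 64 = 2D.
C[5]: S = E(K, 64) = 89; 9D ⊕ 89 = 14.

C[0] = F4, C[1] = 8C, C[2] = 30, C[3] = 42, C[4] = 2D, C[5] = 14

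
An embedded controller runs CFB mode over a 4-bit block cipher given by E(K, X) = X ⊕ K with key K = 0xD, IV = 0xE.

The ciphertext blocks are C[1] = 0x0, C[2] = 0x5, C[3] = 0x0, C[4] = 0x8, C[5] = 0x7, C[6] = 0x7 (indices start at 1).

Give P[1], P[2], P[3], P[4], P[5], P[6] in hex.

CFB decryption: P_i = C_i ⊕ E(K, C_{i−1}), with C_{0} = IV.
P[1]: E(K, 0xE) = 0x3; 0x0 ⊕ 0x3 = 0x3.
P[2]: E(K, 0x0) = 0xD; 0x5 ⊕ 0xD = 0x8.
P[3]: E(K, 0x5) = 0x8; 0x0 ⊕ 0x8 = 0x8.
P[4]: E(K, 0x0) = 0xD; 0x8 ⊕ 0xD = 0x5.
P[5]: E(K, 0x8) = 0x5; 0x7 ⊕ 0x5 = 0x2.
P[6]: E(K, 0x7) = 0xA; 0x7 ⊕ 0xA = 0xD.

P[1] = 0x3, P[2] = 0x8, P[3] = 0x8, P[4] = 0x5, P[5] = 0x2, P[6] = 0xD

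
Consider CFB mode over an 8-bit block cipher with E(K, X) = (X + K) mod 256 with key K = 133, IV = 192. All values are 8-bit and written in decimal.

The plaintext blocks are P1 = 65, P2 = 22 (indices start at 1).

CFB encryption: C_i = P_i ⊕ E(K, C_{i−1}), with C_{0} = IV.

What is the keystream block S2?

C1: E(K, 192) = 69; 65 ⊕ 69 = 4.
C2: E(K, 4) = 137; 22 ⊕ 137 = 159.
So S2 = 137.

137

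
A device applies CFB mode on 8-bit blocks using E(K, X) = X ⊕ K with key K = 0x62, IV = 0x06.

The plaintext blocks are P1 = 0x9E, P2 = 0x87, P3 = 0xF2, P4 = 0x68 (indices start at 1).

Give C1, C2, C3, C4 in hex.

CFB encryption: C_i = P_i ⊕ E(K, C_{i−1}), with C_{0} = IV.
C1: E(K, 0x06) = 0x64; 0x9E ⊕ 0x64 = 0xFA.
C2: E(K, 0xFA) = 0x98; 0x87 ⊕ 0x98 = 0x1F.
C3: E(K, 0x1F) = 0x7D; 0xF2 ⊕ 0x7D = 0x8F.
C4: E(K, 0x8F) = 0xED; 0x68 ⊕ 0xED = 0x85.

C1 = 0xFA, C2 = 0x1F, C3 = 0x8F, C4 = 0x85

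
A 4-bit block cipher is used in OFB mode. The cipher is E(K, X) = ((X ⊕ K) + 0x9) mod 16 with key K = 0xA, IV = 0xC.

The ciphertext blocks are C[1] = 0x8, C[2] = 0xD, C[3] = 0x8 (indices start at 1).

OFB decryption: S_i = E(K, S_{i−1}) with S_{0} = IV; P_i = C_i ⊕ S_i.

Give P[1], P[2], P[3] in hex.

P[1]: S = E(K, 0xC) = 0xF; 0x8 ⊕ 0xF = 0x7.
P[2]: S = E(K, 0xF) = 0xE; 0xD ⊕ 0xE = 0x3.
P[3]: S = E(K, 0xE) = 0xD; 0x8 ⊕ 0xD = 0x5.

P[1] = 0x7, P[2] = 0x3, P[3] = 0x5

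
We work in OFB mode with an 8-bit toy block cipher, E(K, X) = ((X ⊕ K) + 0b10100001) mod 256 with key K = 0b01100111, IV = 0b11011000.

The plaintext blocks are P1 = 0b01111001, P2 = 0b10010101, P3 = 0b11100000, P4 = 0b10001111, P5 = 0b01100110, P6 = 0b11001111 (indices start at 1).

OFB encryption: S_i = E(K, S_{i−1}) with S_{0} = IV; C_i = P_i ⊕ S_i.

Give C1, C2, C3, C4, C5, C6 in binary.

C1 = 0b00011001, C2 = 0b00111101, C3 = 0b10010000, C4 = 0b00110111, C5 = 0b11100110, C6 = 0b01000111

C1: S = E(K, 0b11011000) = 0b01100000; 0b01111001 ⊕ 0b01100000 = 0b00011001.
C2: S = E(K, 0b01100000) = 0b10101000; 0b10010101 ⊕ 0b10101000 = 0b00111101.
C3: S = E(K, 0b10101000) = 0b01110000; 0b11100000 ⊕ 0b01110000 = 0b10010000.
C4: S = E(K, 0b01110000) = 0b10111000; 0b10001111 ⊕ 0b10111000 = 0b00110111.
C5: S = E(K, 0b10111000) = 0b10000000; 0b01100110 ⊕ 0b10000000 = 0b11100110.
C6: S = E(K, 0b10000000) = 0b10001000; 0b11001111 ⊕ 0b10001000 = 0b01000111.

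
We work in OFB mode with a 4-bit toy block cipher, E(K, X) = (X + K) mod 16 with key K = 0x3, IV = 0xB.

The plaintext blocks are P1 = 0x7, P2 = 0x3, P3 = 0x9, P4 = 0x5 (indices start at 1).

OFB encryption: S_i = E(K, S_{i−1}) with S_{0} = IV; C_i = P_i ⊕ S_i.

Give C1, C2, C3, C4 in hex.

C1: S = E(K, 0xB) = 0xE; 0x7 ⊕ 0xE = 0x9.
C2: S = E(K, 0xE) = 0x1; 0x3 ⊕ 0x1 = 0x2.
C3: S = E(K, 0x1) = 0x4; 0x9 ⊕ 0x4 = 0xD.
C4: S = E(K, 0x4) = 0x7; 0x5 ⊕ 0x7 = 0x2.

C1 = 0x9, C2 = 0x2, C3 = 0xD, C4 = 0x2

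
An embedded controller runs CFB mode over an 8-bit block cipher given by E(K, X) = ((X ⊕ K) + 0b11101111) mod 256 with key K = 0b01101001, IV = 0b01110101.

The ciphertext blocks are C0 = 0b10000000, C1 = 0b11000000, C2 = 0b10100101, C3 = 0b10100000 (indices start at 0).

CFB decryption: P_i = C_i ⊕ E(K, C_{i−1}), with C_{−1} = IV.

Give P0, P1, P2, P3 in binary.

P0 = 0b10001011, P1 = 0b00011000, P2 = 0b00111101, P3 = 0b00011011

P0: E(K, 0b01110101) = 0b00001011; 0b10000000 ⊕ 0b00001011 = 0b10001011.
P1: E(K, 0b10000000) = 0b11011000; 0b11000000 ⊕ 0b11011000 = 0b00011000.
P2: E(K, 0b11000000) = 0b10011000; 0b10100101 ⊕ 0b10011000 = 0b00111101.
P3: E(K, 0b10100101) = 0b10111011; 0b10100000 ⊕ 0b10111011 = 0b00011011.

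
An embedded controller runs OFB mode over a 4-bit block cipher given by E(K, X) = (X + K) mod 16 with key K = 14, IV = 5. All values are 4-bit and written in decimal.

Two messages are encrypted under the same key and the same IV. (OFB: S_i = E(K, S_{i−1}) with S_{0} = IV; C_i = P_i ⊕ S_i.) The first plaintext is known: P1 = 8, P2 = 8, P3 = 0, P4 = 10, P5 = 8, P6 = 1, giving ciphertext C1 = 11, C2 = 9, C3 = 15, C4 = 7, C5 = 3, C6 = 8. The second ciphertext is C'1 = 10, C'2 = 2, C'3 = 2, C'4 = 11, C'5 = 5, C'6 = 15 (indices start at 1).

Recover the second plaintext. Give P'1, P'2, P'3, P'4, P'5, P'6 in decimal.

P'1 = 9, P'2 = 3, P'3 = 13, P'4 = 6, P'5 = 14, P'6 = 6

In OFB with a reused IV, both messages share the same keystream S_i, so C_i ⊕ C'_i = P_i ⊕ P'_i and thus P'_i = P_i ⊕ C_i ⊕ C'_i.
P'1: 8 ⊕ 11 ⊕ 10 = 9.
P'2: 8 ⊕ 9 ⊕ 2 = 3.
P'3: 0 ⊕ 15 ⊕ 2 = 13.
P'4: 10 ⊕ 7 ⊕ 11 = 6.
P'5: 8 ⊕ 3 ⊕ 5 = 14.
P'6: 1 ⊕ 8 ⊕ 15 = 6.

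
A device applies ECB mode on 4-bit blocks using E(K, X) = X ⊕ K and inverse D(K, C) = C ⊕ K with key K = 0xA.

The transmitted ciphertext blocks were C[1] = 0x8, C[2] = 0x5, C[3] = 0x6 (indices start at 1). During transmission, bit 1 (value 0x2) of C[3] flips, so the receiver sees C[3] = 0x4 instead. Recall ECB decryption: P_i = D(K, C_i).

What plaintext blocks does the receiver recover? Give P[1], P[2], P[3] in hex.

P[1] = 0x2, P[2] = 0xF, P[3] = 0xE

Only C[3] changed, to 0x4. In ECB, a change in C_i affects only P_i. Decrypting the received ciphertext:
P[1]: D(K, 0x8) = 0x2.
P[2]: D(K, 0x5) = 0xF.
P[3]: D(K, 0x4) = 0xE.
Blocks that differ from the original plaintext: P[3].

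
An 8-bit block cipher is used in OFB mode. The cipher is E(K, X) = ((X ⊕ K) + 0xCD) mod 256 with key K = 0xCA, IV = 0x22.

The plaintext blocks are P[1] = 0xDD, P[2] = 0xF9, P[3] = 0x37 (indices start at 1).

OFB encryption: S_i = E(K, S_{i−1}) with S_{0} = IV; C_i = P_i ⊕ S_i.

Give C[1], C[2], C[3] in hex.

C[1] = 0x68, C[2] = 0xB5, C[3] = 0x64

C[1]: S = E(K, 0x22) = 0xB5; 0xDD ⊕ 0xB5 = 0x68.
C[2]: S = E(K, 0xB5) = 0x4C; 0xF9 ⊕ 0x4C = 0xB5.
C[3]: S = E(K, 0x4C) = 0x53; 0x37 ⊕ 0x53 = 0x64.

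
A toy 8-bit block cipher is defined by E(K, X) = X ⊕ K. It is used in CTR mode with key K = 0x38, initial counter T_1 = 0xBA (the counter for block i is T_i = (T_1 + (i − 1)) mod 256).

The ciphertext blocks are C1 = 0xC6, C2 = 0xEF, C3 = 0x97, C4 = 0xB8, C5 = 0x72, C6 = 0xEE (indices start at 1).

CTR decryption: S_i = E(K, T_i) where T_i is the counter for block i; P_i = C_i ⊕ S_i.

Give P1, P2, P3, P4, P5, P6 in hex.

P1: T = 0xBA, S = E(K, T) = 0x82; 0xC6 ⊕ 0x82 = 0x44.
P2: T = 0xBB, S = E(K, T) = 0x83; 0xEF ⊕ 0x83 = 0x6C.
P3: T = 0xBC, S = E(K, T) = 0x84; 0x97 ⊕ 0x84 = 0x13.
P4: T = 0xBD, S = E(K, T) = 0x85; 0xB8 ⊕ 0x85 = 0x3D.
P5: T = 0xBE, S = E(K, T) = 0x86; 0x72 ⊕ 0x86 = 0xF4.
P6: T = 0xBF, S = E(K, T) = 0x87; 0xEE ⊕ 0x87 = 0x69.

P1 = 0x44, P2 = 0x6C, P3 = 0x13, P4 = 0x3D, P5 = 0xF4, P6 = 0x69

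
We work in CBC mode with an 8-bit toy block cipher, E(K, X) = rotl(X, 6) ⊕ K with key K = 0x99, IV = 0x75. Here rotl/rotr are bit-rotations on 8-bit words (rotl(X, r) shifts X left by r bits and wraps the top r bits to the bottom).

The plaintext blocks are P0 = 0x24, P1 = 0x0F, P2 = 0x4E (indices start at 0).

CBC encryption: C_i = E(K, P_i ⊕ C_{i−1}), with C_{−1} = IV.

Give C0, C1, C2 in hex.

C0 = 0xCD, C1 = 0x29, C2 = 0x40

C0: P0 ⊕ 0x75 = 0x51; E(K, 0x51) = 0xCD.
C1: P1 ⊕ 0xCD = 0xC2; E(K, 0xC2) = 0x29.
C2: P2 ⊕ 0x29 = 0x67; E(K, 0x67) = 0x40.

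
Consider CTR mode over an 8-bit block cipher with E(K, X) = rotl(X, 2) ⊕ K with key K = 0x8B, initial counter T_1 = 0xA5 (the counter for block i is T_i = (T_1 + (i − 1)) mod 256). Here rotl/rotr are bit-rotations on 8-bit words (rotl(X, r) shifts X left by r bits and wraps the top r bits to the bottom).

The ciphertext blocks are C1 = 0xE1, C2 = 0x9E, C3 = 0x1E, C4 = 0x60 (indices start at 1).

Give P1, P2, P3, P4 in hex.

CTR decryption: S_i = E(K, T_i) where T_i is the counter for block i; P_i = C_i ⊕ S_i.
P1: T = 0xA5, S = E(K, T) = 0x1D; 0xE1 ⊕ 0x1D = 0xFC.
P2: T = 0xA6, S = E(K, T) = 0x11; 0x9E ⊕ 0x11 = 0x8F.
P3: T = 0xA7, S = E(K, T) = 0x15; 0x1E ⊕ 0x15 = 0x0B.
P4: T = 0xA8, S = E(K, T) = 0x29; 0x60 ⊕ 0x29 = 0x49.

P1 = 0xFC, P2 = 0x8F, P3 = 0x0B, P4 = 0x49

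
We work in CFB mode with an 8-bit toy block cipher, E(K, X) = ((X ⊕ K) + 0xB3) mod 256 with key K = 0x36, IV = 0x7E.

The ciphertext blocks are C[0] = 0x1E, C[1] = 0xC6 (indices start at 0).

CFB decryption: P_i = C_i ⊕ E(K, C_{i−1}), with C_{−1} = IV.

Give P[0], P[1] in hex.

P[0] = 0xE5, P[1] = 0x1D

P[0]: E(K, 0x7E) = 0xFB; 0x1E ⊕ 0xFB = 0xE5.
P[1]: E(K, 0x1E) = 0xDB; 0xC6 ⊕ 0xDB = 0x1D.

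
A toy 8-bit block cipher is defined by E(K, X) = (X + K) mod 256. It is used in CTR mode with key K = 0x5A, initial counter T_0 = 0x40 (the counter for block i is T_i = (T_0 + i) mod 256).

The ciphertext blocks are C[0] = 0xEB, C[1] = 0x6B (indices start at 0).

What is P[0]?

P[0] = 0x71

CTR decryption: S_i = E(K, T_i) where T_i is the counter for block i; P_i = C_i ⊕ S_i.
P[0]: T = 0x40, S = E(K, T) = 0x9A; 0xEB ⊕ 0x9A = 0x71.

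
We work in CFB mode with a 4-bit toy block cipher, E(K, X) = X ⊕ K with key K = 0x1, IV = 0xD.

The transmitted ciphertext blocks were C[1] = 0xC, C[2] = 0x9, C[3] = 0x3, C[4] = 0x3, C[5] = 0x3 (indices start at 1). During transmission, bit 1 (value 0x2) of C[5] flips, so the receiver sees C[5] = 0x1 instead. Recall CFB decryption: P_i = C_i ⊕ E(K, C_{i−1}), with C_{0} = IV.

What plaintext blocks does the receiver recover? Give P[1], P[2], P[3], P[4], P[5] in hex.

P[1] = 0x0, P[2] = 0x4, P[3] = 0xB, P[4] = 0x1, P[5] = 0x3

Only C[5] changed, to 0x1. In CFB, a change in C_i flips the same bit in P_i and garbles P_{i+1}. Decrypting the received ciphertext:
P[1]: E(K, 0xD) = 0xC; 0xC ⊕ 0xC = 0x0.
P[2]: E(K, 0xC) = 0xD; 0x9 ⊕ 0xD = 0x4.
P[3]: E(K, 0x9) = 0x8; 0x3 ⊕ 0x8 = 0xB.
P[4]: E(K, 0x3) = 0x2; 0x3 ⊕ 0x2 = 0x1.
P[5]: E(K, 0x3) = 0x2; 0x1 ⊕ 0x2 = 0x3.
Blocks that differ from the original plaintext: P[5].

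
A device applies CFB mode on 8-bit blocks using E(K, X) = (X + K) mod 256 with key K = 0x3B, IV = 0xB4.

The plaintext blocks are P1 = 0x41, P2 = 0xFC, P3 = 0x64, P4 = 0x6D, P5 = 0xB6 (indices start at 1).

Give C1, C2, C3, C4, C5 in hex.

CFB encryption: C_i = P_i ⊕ E(K, C_{i−1}), with C_{0} = IV.
C1: E(K, 0xB4) = 0xEF; 0x41 ⊕ 0xEF = 0xAE.
C2: E(K, 0xAE) = 0xE9; 0xFC ⊕ 0xE9 = 0x15.
C3: E(K, 0x15) = 0x50; 0x64 ⊕ 0x50 = 0x34.
C4: E(K, 0x34) = 0x6F; 0x6D ⊕ 0x6F = 0x02.
C5: E(K, 0x02) = 0x3D; 0xB6 ⊕ 0x3D = 0x8B.

C1 = 0xAE, C2 = 0x15, C3 = 0x34, C4 = 0x02, C5 = 0x8B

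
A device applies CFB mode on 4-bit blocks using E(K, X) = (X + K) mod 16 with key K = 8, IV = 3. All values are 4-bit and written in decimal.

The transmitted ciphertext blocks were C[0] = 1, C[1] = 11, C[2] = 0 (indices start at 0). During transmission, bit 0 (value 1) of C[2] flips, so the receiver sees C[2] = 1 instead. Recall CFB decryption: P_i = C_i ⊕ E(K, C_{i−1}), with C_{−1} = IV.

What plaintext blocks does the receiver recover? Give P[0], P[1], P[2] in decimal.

Only C[2] changed, to 1. In CFB, a change in C_i flips the same bit in P_i and garbles P_{i+1}. Decrypting the received ciphertext:
P[0]: E(K, 3) = 11; 1 ⊕ 11 = 10.
P[1]: E(K, 1) = 9; 11 ⊕ 9 = 2.
P[2]: E(K, 11) = 3; 1 ⊕ 3 = 2.
Blocks that differ from the original plaintext: P[2].

P[0] = 10, P[1] = 2, P[2] = 2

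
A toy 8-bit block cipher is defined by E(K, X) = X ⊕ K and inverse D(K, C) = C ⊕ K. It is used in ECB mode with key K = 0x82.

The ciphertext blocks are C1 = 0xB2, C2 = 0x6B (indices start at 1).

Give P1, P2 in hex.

ECB decryption: P_i = D(K, C_i).
P1: D(K, 0xB2) = 0x30.
P2: D(K, 0x6B) = 0xE9.

P1 = 0x30, P2 = 0xE9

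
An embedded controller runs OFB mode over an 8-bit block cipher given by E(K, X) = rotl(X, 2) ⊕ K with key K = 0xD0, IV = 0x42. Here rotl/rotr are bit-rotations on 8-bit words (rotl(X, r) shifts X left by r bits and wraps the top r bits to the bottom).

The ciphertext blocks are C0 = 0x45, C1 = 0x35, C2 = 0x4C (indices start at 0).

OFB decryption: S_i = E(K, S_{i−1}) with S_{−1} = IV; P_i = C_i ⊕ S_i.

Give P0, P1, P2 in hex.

P0: S = E(K, 0x42) = 0xD9; 0x45 ⊕ 0xD9 = 0x9C.
P1: S = E(K, 0xD9) = 0xB7; 0x35 ⊕ 0xB7 = 0x82.
P2: S = E(K, 0xB7) = 0x0E; 0x4C ⊕ 0x0E = 0x42.

P0 = 0x9C, P1 = 0x82, P2 = 0x42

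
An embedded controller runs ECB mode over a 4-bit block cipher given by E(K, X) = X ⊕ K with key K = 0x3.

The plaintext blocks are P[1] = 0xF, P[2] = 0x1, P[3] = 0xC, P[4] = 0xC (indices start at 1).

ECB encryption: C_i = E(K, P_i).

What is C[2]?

C[2] = 0x2

C[2]: E(K, 0x1) = 0x2.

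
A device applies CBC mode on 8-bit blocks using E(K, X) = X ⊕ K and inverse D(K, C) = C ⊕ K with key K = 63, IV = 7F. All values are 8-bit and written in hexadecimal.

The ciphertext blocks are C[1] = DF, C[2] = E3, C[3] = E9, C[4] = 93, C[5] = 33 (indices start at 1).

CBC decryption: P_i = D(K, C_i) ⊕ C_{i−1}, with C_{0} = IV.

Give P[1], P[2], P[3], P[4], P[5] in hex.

P[1]: D(K, DF) = BC; BC ⊕ 7F = C3.
P[2]: D(K, E3) = 80; 80 ⊕ DF = 5F.
P[3]: D(K, E9) = 8A; 8A ⊕ E3 = 69.
P[4]: D(K, 93) = F0; F0 ⊕ E9 = 19.
P[5]: D(K, 33) = 50; 50 ⊕ 93 = C3.

P[1] = C3, P[2] = 5F, P[3] = 69, P[4] = 19, P[5] = C3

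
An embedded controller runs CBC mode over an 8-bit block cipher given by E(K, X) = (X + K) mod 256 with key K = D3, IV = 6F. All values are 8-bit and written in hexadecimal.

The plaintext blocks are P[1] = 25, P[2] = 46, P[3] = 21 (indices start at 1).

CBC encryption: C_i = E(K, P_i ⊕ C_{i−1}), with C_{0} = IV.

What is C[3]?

C[3] = E2

C[1]: P[1] ⊕ 6F = 4A; E(K, 4A) = 1D.
C[2]: P[2] ⊕ 1D = 5B; E(K, 5B) = 2E.
C[3]: P[3] ⊕ 2E = 0F; E(K, 0F) = E2.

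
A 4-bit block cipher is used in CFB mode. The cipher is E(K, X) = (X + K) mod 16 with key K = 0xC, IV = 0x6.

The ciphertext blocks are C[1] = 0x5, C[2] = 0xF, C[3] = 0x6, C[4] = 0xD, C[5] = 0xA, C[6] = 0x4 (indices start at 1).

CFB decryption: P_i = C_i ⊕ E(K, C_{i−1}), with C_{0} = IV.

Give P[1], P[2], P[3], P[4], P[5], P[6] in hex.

P[1]: E(K, 0x6) = 0x2; 0x5 ⊕ 0x2 = 0x7.
P[2]: E(K, 0x5) = 0x1; 0xF ⊕ 0x1 = 0xE.
P[3]: E(K, 0xF) = 0xB; 0x6 ⊕ 0xB = 0xD.
P[4]: E(K, 0x6) = 0x2; 0xD ⊕ 0x2 = 0xF.
P[5]: E(K, 0xD) = 0x9; 0xA ⊕ 0x9 = 0x3.
P[6]: E(K, 0xA) = 0x6; 0x4 ⊕ 0x6 = 0x2.

P[1] = 0x7, P[2] = 0xE, P[3] = 0xD, P[4] = 0xF, P[5] = 0x3, P[6] = 0x2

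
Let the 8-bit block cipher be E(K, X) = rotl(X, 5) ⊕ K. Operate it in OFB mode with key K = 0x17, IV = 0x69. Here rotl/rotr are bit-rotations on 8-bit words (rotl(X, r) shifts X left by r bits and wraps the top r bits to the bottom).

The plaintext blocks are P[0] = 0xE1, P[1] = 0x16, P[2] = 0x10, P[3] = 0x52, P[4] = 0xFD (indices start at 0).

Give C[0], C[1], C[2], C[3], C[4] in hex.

C[0] = 0xDB, C[1] = 0x46, C[2] = 0x0D, C[3] = 0xE6, C[4] = 0x7C

OFB encryption: S_i = E(K, S_{i−1}) with S_{−1} = IV; C_i = P_i ⊕ S_i.
C[0]: S = E(K, 0x69) = 0x3A; 0xE1 ⊕ 0x3A = 0xDB.
C[1]: S = E(K, 0x3A) = 0x50; 0x16 ⊕ 0x50 = 0x46.
C[2]: S = E(K, 0x50) = 0x1D; 0x10 ⊕ 0x1D = 0x0D.
C[3]: S = E(K, 0x1D) = 0xB4; 0x52 ⊕ 0xB4 = 0xE6.
C[4]: S = E(K, 0xB4) = 0x81; 0xFD ⊕ 0x81 = 0x7C.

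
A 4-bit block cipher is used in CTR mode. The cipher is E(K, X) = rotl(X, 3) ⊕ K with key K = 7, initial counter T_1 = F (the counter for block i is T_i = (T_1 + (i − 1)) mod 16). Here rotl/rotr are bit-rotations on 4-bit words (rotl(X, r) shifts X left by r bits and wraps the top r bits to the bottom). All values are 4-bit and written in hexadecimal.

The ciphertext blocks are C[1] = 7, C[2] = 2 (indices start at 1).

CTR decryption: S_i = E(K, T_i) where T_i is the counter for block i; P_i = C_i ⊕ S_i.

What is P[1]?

P[1]: T = F, S = E(K, T) = 8; 7 ⊕ 8 = F.

P[1] = F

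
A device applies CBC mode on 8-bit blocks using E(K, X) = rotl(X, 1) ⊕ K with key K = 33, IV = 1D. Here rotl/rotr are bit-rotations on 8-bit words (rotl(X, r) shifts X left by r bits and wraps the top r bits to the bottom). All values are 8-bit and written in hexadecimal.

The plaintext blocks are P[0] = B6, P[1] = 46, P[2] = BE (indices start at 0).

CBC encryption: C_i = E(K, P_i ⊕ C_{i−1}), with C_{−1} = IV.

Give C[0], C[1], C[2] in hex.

C[0]: P[0] ⊕ 1D = AB; E(K, AB) = 64.
C[1]: P[1] ⊕ 64 = 22; E(K, 22) = 77.
C[2]: P[2] ⊕ 77 = C9; E(K, C9) = A0.

C[0] = 64, C[1] = 77, C[2] = A0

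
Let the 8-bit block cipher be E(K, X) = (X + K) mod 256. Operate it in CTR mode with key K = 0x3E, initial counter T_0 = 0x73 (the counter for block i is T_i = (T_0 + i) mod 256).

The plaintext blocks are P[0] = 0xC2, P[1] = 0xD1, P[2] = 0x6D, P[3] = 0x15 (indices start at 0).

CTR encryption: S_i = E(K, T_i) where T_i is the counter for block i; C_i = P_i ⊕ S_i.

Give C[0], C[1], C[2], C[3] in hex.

C[0] = 0x73, C[1] = 0x63, C[2] = 0xDE, C[3] = 0xA1

C[0]: T = 0x73, S = E(K, T) = 0xB1; 0xC2 ⊕ 0xB1 = 0x73.
C[1]: T = 0x74, S = E(K, T) = 0xB2; 0xD1 ⊕ 0xB2 = 0x63.
C[2]: T = 0x75, S = E(K, T) = 0xB3; 0x6D ⊕ 0xB3 = 0xDE.
C[3]: T = 0x76, S = E(K, T) = 0xB4; 0x15 ⊕ 0xB4 = 0xA1.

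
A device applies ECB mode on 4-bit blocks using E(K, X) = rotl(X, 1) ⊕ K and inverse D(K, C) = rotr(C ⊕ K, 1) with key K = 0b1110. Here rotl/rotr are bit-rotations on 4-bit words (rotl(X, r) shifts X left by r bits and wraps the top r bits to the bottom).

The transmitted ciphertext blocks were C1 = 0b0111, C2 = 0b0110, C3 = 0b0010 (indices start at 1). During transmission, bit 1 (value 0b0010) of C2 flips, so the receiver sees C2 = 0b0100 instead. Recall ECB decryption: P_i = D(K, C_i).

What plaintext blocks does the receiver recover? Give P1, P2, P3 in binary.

P1 = 0b1100, P2 = 0b0101, P3 = 0b0110

Only C2 changed, to 0b0100. In ECB, a change in C_i affects only P_i. Decrypting the received ciphertext:
P1: D(K, 0b0111) = 0b1100.
P2: D(K, 0b0100) = 0b0101.
P3: D(K, 0b0010) = 0b0110.
Blocks that differ from the original plaintext: P2.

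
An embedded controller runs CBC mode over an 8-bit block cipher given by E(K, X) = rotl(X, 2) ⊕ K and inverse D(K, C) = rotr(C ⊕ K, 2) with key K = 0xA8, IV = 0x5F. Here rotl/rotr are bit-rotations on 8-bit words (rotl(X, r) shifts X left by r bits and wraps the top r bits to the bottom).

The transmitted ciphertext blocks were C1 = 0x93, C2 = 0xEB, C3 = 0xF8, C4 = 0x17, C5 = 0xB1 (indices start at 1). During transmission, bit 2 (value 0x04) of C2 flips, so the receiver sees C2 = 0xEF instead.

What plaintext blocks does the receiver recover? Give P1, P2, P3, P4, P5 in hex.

CBC decryption: P_i = D(K, C_i) ⊕ C_{i−1}, with C_{0} = IV.
Only C2 changed, to 0xEF. In CBC, a change in C_i garbles P_i and flips the same bit in P_{i+1}. Decrypting the received ciphertext:
P1: D(K, 0x93) = 0xCE; 0xCE ⊕ 0x5F = 0x91.
P2: D(K, 0xEF) = 0xD1; 0xD1 ⊕ 0x93 = 0x42.
P3: D(K, 0xF8) = 0x14; 0x14 ⊕ 0xEF = 0xFB.
P4: D(K, 0x17) = 0xEF; 0xEF ⊕ 0xF8 = 0x17.
P5: D(K, 0xB1) = 0x46; 0x46 ⊕ 0x17 = 0x51.
Blocks that differ from the original plaintext: P2, P3.

P1 = 0x91, P2 = 0x42, P3 = 0xFB, P4 = 0x17, P5 = 0x51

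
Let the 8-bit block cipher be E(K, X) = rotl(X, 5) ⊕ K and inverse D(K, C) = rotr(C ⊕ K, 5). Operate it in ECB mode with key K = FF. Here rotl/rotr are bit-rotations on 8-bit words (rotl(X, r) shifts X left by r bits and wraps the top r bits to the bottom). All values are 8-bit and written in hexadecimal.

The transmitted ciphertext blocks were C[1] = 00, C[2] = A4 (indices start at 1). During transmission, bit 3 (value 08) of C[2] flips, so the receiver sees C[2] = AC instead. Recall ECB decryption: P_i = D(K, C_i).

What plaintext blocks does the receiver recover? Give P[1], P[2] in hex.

Only C[2] changed, to AC. In ECB, a change in C_i affects only P_i. Decrypting the received ciphertext:
P[1]: D(K, 00) = FF.
P[2]: D(K, AC) = 9A.
Blocks that differ from the original plaintext: P[2].

P[1] = FF, P[2] = 9A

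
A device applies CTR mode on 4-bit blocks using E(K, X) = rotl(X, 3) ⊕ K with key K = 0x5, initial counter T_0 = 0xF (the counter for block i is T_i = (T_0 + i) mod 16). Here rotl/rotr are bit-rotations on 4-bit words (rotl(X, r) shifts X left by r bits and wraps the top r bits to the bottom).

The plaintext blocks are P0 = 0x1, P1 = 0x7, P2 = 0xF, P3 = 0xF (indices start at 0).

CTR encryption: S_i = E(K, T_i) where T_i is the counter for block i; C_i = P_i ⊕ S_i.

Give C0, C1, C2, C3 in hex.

C0: T = 0xF, S = E(K, T) = 0xA; 0x1 ⊕ 0xA = 0xB.
C1: T = 0x0, S = E(K, T) = 0x5; 0x7 ⊕ 0x5 = 0x2.
C2: T = 0x1, S = E(K, T) = 0xD; 0xF ⊕ 0xD = 0x2.
C3: T = 0x2, S = E(K, T) = 0x4; 0xF ⊕ 0x4 = 0xB.

C0 = 0xB, C1 = 0x2, C2 = 0x2, C3 = 0xB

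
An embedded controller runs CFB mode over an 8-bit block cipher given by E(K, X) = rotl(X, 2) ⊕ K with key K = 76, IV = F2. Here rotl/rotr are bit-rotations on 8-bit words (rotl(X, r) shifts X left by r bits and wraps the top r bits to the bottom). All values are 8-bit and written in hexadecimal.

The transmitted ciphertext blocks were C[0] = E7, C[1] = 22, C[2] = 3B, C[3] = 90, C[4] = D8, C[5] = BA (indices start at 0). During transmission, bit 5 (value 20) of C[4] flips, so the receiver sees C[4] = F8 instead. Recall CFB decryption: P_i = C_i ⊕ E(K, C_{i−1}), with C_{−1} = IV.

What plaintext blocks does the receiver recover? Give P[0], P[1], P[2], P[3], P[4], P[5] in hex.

P[0] = 5A, P[1] = CB, P[2] = C5, P[3] = 0A, P[4] = CC, P[5] = 2F

Only C[4] changed, to F8. In CFB, a change in C_i flips the same bit in P_i and garbles P_{i+1}. Decrypting the received ciphertext:
P[0]: E(K, F2) = BD; E7 ⊕ BD = 5A.
P[1]: E(K, E7) = E9; 22 ⊕ E9 = CB.
P[2]: E(K, 22) = FE; 3B ⊕ FE = C5.
P[3]: E(K, 3B) = 9A; 90 ⊕ 9A = 0A.
P[4]: E(K, 90) = 34; F8 ⊕ 34 = CC.
P[5]: E(K, F8) = 95; BA ⊕ 95 = 2F.
Blocks that differ from the original plaintext: P[4], P[5].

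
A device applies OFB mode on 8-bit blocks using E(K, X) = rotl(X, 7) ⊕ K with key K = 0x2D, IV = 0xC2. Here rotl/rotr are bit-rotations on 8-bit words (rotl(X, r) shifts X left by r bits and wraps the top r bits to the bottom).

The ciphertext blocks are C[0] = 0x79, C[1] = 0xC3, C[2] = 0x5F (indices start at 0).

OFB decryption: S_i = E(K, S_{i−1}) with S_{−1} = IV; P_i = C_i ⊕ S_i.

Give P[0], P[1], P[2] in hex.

P[0]: S = E(K, 0xC2) = 0x4C; 0x79 ⊕ 0x4C = 0x35.
P[1]: S = E(K, 0x4C) = 0x0B; 0xC3 ⊕ 0x0B = 0xC8.
P[2]: S = E(K, 0x0B) = 0xA8; 0x5F ⊕ 0xA8 = 0xF7.

P[0] = 0x35, P[1] = 0xC8, P[2] = 0xF7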